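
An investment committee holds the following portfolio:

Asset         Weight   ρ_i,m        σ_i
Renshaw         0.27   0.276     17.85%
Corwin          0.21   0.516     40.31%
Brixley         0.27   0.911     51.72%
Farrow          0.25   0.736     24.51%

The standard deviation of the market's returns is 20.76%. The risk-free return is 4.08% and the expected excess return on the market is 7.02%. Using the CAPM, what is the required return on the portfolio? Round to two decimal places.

β_Renshaw = 0.276 × 17.85% / 20.76% = 0.2373
β_Corwin = 0.516 × 40.31% / 20.76% = 1.0019
β_Brixley = 0.911 × 51.72% / 20.76% = 2.2696
β_Farrow = 0.736 × 24.51% / 20.76% = 0.8689
β_P = Σ w_i β_i = 0.27×0.2373 + 0.21×1.0019 + 0.27×2.2696 + 0.25×0.8689 = 1.1045
E(R_P) = R_f + β_P × MRP = 4.08% + 1.1045 × 7.02% = 11.83%

11.83%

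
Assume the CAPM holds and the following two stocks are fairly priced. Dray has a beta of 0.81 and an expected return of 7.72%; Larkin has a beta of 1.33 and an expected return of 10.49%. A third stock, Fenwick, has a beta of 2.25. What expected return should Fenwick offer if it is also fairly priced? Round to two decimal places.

MRP (SML slope) = (10.49% − 7.72%) / (1.33 − 0.81) = 2.77% / 0.52 = 5.3269%
R_f (intercept) = 7.72% − 0.81 × 5.3269% = 3.4052%
E(R_Fenwick) = R_f + β × MRP = 3.4052% + 2.25 × 5.3269% = 15.39%

15.39%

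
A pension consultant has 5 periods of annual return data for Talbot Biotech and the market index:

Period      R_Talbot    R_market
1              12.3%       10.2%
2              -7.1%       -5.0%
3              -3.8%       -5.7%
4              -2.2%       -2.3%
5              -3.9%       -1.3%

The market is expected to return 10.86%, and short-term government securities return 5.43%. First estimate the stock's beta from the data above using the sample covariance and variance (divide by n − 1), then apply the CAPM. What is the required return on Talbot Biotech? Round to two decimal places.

Mean R_i = (12.3 − 7.1 − 3.8 − 2.2 − 3.9) / 5 = -0.9400%
Mean R_m = (10.2 − 5.0 − 5.7 − 2.3 − 1.3) / 5 = -0.8200%
Σ(R_i − R̄_i)(R_m − R̄_m) = 188.8960  ⇒  Cov = 188.8960 / 4 = 47.2240
Σ(R_m − R̄_m)² = 165.1480  ⇒  Var(R_m) = 165.1480 / 4 = 41.2870
β = Cov / Var(R_m) = 47.2240 / 41.2870 = 1.1438
MRP = 10.86% − 5.43% = 5.43%
E(R) = R_f + β × MRP = 5.43% + 1.1438 × 5.43% = 11.64%

11.64%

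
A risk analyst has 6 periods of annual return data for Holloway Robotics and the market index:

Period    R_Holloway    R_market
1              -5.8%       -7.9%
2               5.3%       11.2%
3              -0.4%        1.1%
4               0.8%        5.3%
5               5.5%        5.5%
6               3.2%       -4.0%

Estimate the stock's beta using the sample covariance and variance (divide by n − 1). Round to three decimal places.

0.455

Mean R_i = (-5.8 + 5.3 − 0.4 + 0.8 + 5.5 + 3.2) / 6 = 1.4333%
Mean R_m = (-7.9 + 11.2 + 1.1 + 5.3 + 5.5 − 4.0) / 6 = 1.8667%
Σ(R_i − R̄_i)(R_m − R̄_m) = 110.3767  ⇒  Cov = 110.3767 / 5 = 22.0753
Σ(R_m − R̄_m)² = 242.4933  ⇒  Var(R_m) = 242.4933 / 5 = 48.4987
β = Cov / Var(R_m) = 22.0753 / 48.4987 = 0.4552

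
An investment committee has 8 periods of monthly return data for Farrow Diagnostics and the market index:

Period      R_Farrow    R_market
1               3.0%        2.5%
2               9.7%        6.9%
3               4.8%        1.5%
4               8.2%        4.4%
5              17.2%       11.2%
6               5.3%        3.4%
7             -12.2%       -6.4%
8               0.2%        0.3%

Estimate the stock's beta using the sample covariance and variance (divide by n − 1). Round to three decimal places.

1.635

Mean R_i = (3.0 + 9.7 + 4.8 + 8.2 + 17.2 + 5.3 − 12.2 + 0.2) / 8 = 4.5250%
Mean R_m = (2.5 + 6.9 + 1.5 + 4.4 + 11.2 + 3.4 − 6.4 + 0.3) / 8 = 2.9750%
Σ(R_i − R̄_i)(R_m − R̄_m) = 298.8150  ⇒  Cov = 298.8150 / 7 = 42.6879
Σ(R_m − R̄_m)² = 182.7150  ⇒  Var(R_m) = 182.7150 / 7 = 26.1021
β = Cov / Var(R_m) = 42.6879 / 26.1021 = 1.6354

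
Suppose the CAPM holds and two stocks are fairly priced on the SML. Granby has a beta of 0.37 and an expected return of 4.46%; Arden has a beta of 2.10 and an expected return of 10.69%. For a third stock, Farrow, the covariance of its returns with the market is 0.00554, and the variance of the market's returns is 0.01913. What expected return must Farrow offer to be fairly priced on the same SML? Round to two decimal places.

MRP = (10.69% − 4.46%) / (2.10 − 0.37) = 3.6012%
R_f = 4.46% − 0.37 × 3.6012% = 3.1276%
β_Farrow = Cov / Var(R_m) = 0.00554 / 0.01913 = 0.2896
E(R_Farrow) = R_f + β × MRP = 3.1276% + 0.2896 × 3.6012% = 4.17%

4.17%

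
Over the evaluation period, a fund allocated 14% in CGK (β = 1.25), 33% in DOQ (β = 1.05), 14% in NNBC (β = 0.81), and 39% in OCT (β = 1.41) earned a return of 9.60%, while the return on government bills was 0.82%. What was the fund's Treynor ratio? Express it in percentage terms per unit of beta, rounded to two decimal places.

7.41%

β_P = 0.14×1.25 + 0.33×1.05 + 0.14×0.81 + 0.39×1.41 = 1.1848
Treynor = (R_P − R_f) / β_P = (9.60% − 0.82%) / 1.1848 = 8.78% / 1.1848 = 7.41%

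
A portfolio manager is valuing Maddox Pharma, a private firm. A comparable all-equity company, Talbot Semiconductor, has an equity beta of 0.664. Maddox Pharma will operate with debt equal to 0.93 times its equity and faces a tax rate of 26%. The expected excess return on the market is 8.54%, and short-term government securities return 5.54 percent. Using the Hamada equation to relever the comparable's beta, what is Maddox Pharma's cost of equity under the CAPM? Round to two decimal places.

β_L = β_U × [1 + (1 − t)(D/E)] = 0.664 × [1 + (1 − 0.26) × 0.93]
    = 0.664 × [1 + 0.74 × 0.93] = 0.664 × 1.6882 = 1.1210
E(R) = R_f + β_L × MRP = 5.54% + 1.1210 × 8.54% = 15.11%

15.11%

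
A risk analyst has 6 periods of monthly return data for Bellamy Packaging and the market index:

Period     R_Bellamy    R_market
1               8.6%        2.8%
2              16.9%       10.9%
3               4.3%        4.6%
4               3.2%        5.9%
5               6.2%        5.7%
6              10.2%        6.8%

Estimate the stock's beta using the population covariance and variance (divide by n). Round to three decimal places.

1.342

Mean R_i = (8.6 + 16.9 + 4.3 + 3.2 + 6.2 + 10.2) / 6 = 8.2333%
Mean R_m = (2.8 + 10.9 + 4.6 + 5.9 + 5.7 + 6.8) / 6 = 6.1167%
Σ(R_i − R̄_i)(R_m − R̄_m) = 49.4867  ⇒  Cov = 49.4867 / 6 = 8.2478
Σ(R_m − R̄_m)² = 36.8683  ⇒  Var(R_m) = 36.8683 / 6 = 6.1447
β = Cov / Var(R_m) = 8.2478 / 6.1447 = 1.3423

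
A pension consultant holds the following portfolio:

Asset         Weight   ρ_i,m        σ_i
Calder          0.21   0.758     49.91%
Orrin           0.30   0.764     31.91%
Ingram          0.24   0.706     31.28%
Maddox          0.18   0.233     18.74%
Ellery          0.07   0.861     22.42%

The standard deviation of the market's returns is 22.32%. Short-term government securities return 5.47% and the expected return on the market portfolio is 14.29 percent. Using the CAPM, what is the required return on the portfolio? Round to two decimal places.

β_Calder = 0.758 × 49.91% / 22.32% = 1.6950
β_Orrin = 0.764 × 31.91% / 22.32% = 1.0923
β_Ingram = 0.706 × 31.28% / 22.32% = 0.9894
β_Maddox = 0.233 × 18.74% / 22.32% = 0.1956
β_Ellery = 0.861 × 22.42% / 22.32% = 0.8649
β_P = Σ w_i β_i = 0.21×1.6950 + 0.30×1.0923 + 0.24×0.9894 + 0.18×0.1956 + 0.07×0.8649 = 1.0168
MRP = 14.29% − 5.47% = 8.82%
E(R_P) = R_f + β_P × MRP = 5.47% + 1.0168 × 8.82% = 14.44%

14.44%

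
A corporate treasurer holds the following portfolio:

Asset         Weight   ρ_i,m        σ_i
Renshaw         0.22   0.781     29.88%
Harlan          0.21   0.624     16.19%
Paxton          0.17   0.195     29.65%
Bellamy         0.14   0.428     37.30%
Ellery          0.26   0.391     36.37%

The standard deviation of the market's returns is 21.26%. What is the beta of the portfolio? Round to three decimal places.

β_Renshaw = 0.781 × 29.88% / 21.26% = 1.0977
β_Harlan = 0.624 × 16.19% / 21.26% = 0.4752
β_Paxton = 0.195 × 29.65% / 21.26% = 0.2720
β_Bellamy = 0.428 × 37.30% / 21.26% = 0.7509
β_Ellery = 0.391 × 36.37% / 21.26% = 0.6689
β_P = Σ w_i β_i = 0.22×1.0977 + 0.21×0.4752 + 0.17×0.2720 + 0.14×0.7509 + 0.26×0.6689 = 0.6666

0.667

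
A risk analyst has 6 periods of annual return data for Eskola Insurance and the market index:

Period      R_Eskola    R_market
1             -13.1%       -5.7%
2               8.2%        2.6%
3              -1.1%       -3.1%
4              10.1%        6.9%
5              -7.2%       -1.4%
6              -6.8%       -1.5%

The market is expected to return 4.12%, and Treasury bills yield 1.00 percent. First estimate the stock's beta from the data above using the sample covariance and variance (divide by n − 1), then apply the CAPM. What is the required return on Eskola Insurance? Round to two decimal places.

Mean R_i = (-13.1 + 8.2 − 1.1 + 10.1 − 7.2 − 6.8) / 6 = -1.6500%
Mean R_m = (-5.7 + 2.6 − 3.1 + 6.9 − 1.4 − 1.5) / 6 = -0.3667%
Σ(R_i − R̄_i)(R_m − R̄_m) = 185.7400  ⇒  Cov = 185.7400 / 5 = 37.1480
Σ(R_m − R̄_m)² = 99.8733  ⇒  Var(R_m) = 99.8733 / 5 = 19.9747
β = Cov / Var(R_m) = 37.1480 / 19.9747 = 1.8598
MRP = 4.12% − 1.00% = 3.12%
E(R) = R_f + β × MRP = 1.00% + 1.8598 × 3.12% = 6.80%

6.80%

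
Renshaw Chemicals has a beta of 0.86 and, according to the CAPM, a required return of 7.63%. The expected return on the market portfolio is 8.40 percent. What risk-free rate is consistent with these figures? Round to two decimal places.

2.90%

E(R) = R_f + β(E(R_m) − R_f) = R_f(1 − β) + β·E(R_m)
7.63% = R_f × (1 − 0.86) + 0.86 × 8.40%
7.63% = R_f × 0.14 + 7.2240%
R_f = (7.63% − 7.2240%) / 0.14 = 2.90%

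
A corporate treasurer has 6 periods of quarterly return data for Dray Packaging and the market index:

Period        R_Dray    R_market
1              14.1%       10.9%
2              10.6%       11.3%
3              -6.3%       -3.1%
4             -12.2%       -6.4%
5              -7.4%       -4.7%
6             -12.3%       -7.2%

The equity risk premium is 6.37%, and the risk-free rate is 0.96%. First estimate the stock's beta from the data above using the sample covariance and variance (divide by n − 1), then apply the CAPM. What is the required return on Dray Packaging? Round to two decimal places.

9.48%

Mean R_i = (14.1 + 10.6 − 6.3 − 12.2 − 7.4 − 12.3) / 6 = -2.2500%
Mean R_m = (10.9 + 11.3 − 3.1 − 6.4 − 4.7 − 7.2) / 6 = 0.1333%
Σ(R_i − R̄_i)(R_m − R̄_m) = 496.2200  ⇒  Cov = 496.2200 / 5 = 99.2440
Σ(R_m − R̄_m)² = 370.8933  ⇒  Var(R_m) = 370.8933 / 5 = 74.1787
β = Cov / Var(R_m) = 99.2440 / 74.1787 = 1.3379
E(R) = R_f + β × MRP = 0.96% + 1.3379 × 6.37% = 9.48%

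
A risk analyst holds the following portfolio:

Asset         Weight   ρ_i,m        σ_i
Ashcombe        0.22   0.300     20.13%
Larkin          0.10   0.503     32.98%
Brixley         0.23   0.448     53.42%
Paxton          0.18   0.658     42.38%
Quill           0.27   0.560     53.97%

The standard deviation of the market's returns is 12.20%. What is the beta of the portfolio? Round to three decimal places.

1.776

β_Ashcombe = 0.300 × 20.13% / 12.20% = 0.4950
β_Larkin = 0.503 × 32.98% / 12.20% = 1.3597
β_Brixley = 0.448 × 53.42% / 12.20% = 1.9617
β_Paxton = 0.658 × 42.38% / 12.20% = 2.2857
β_Quill = 0.560 × 53.97% / 12.20% = 2.4773
β_P = Σ w_i β_i = 0.22×0.4950 + 0.10×1.3597 + 0.23×1.9617 + 0.18×2.2857 + 0.27×2.4773 = 1.7764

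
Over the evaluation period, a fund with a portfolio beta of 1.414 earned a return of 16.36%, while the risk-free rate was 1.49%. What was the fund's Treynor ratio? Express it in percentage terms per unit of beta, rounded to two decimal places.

Treynor = (R_P − R_f) / β_P = (16.36% − 1.49%) / 1.4140 = 14.87% / 1.4140 = 10.52%

10.52%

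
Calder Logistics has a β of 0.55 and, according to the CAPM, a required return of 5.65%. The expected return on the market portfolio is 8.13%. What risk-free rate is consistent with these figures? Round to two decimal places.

2.62%

E(R) = R_f + β(E(R_m) − R_f) = R_f(1 − β) + β·E(R_m)
5.65% = R_f × (1 − 0.55) + 0.55 × 8.13%
5.65% = R_f × 0.45 + 4.4715%
R_f = (5.65% − 4.4715%) / 0.45 = 2.62%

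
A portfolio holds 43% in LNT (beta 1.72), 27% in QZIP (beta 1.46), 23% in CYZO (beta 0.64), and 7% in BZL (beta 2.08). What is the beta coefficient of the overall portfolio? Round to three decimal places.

1.427

β_P = Σ w_i β_i = 0.43×1.72 + 0.27×1.46 + 0.23×0.64 + 0.07×2.08 = 1.4266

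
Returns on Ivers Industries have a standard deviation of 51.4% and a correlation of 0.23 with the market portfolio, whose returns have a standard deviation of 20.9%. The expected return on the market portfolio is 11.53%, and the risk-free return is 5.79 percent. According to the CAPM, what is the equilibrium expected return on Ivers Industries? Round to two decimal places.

β = ρ × σ_i / σ_m = 0.23 × 51.4% / 20.9% = 0.5656
MRP = 11.53% − 5.79% = 5.74%
E(R) = 5.79% + 0.5656 × 5.74% = 9.04%

9.04%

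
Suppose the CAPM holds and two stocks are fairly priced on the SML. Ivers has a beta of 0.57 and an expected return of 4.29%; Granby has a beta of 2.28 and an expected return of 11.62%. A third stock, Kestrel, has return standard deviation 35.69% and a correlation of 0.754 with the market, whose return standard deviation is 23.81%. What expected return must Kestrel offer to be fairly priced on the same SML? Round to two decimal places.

MRP = (11.62% − 4.29%) / (2.28 − 0.57) = 4.2865%
R_f = 4.29% − 0.57 × 4.2865% = 1.8467%
β_Kestrel = ρ·σ_i/σ_m = 0.754 × 35.69 / 23.81 = 1.1302
E(R_Kestrel) = R_f + β × MRP = 1.8467% + 1.1302 × 4.2865% = 6.69%

6.69%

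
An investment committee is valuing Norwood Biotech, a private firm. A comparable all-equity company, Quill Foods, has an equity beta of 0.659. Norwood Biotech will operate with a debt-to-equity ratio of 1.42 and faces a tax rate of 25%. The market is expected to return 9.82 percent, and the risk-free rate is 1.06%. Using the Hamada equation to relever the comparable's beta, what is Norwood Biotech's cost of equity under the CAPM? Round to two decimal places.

β_L = β_U × [1 + (1 − t)(D/E)] = 0.659 × [1 + (1 − 0.25) × 1.42]
    = 0.659 × [1 + 0.75 × 1.42] = 0.659 × 2.0650 = 1.3608
MRP = 9.82% − 1.06% = 8.76%
E(R) = R_f + β_L × MRP = 1.06% + 1.3608 × 8.76% = 12.98%

12.98%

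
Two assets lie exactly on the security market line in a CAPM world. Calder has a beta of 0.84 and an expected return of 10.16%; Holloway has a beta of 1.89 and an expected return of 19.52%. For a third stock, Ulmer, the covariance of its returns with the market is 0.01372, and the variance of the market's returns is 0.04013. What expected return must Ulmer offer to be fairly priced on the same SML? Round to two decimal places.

MRP = (19.52% − 10.16%) / (1.89 − 0.84) = 8.9143%
R_f = 10.16% − 0.84 × 8.9143% = 2.6720%
β_Ulmer = Cov / Var(R_m) = 0.01372 / 0.04013 = 0.3419
E(R_Ulmer) = R_f + β × MRP = 2.6720% + 0.3419 × 8.9143% = 5.72%

5.72%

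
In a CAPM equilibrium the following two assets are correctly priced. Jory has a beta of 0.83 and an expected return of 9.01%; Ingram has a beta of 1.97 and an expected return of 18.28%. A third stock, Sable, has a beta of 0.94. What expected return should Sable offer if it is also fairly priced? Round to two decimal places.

9.90%

MRP (SML slope) = (18.28% − 9.01%) / (1.97 − 0.83) = 9.27% / 1.14 = 8.1316%
R_f (intercept) = 9.01% − 0.83 × 8.1316% = 2.2608%
E(R_Sable) = R_f + β × MRP = 2.2608% + 0.94 × 8.1316% = 9.90%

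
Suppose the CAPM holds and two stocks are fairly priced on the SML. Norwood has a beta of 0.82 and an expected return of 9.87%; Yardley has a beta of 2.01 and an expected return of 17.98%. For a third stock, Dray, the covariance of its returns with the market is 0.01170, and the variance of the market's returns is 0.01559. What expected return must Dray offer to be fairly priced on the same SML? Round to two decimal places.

MRP = (17.98% − 9.87%) / (2.01 − 0.82) = 6.8151%
R_f = 9.87% − 0.82 × 6.8151% = 4.2816%
β_Dray = Cov / Var(R_m) = 0.01170 / 0.01559 = 0.7505
E(R_Dray) = R_f + β × MRP = 4.2816% + 0.7505 × 6.8151% = 9.40%

9.40%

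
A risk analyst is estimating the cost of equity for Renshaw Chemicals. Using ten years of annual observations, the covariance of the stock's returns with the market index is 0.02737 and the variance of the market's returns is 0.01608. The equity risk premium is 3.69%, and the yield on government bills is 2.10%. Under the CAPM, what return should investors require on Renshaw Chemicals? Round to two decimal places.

β = Cov(R_i, R_m) / Var(R_m) = 0.02737 / 0.01608 = 1.7021
E(R) = R_f + β × MRP = 2.10% + 1.7021 × 3.69% = 8.38%

8.38%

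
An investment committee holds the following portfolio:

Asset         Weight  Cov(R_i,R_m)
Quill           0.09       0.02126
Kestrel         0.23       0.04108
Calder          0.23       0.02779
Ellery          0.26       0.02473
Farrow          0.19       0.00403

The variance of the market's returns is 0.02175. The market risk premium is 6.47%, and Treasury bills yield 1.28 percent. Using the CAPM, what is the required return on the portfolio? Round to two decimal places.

β_Quill = 0.02126 / 0.02175 = 0.9775
β_Kestrel = 0.04108 / 0.02175 = 1.8887
β_Calder = 0.02779 / 0.02175 = 1.2777
β_Ellery = 0.02473 / 0.02175 = 1.1370
β_Farrow = 0.00403 / 0.02175 = 0.1853
β_P = Σ w_i β_i = 0.09×0.9775 + 0.23×1.8887 + 0.23×1.2777 + 0.26×1.1370 + 0.19×0.1853 = 1.1471
E(R_P) = R_f + β_P × MRP = 1.28% + 1.1471 × 6.47% = 8.70%

8.70%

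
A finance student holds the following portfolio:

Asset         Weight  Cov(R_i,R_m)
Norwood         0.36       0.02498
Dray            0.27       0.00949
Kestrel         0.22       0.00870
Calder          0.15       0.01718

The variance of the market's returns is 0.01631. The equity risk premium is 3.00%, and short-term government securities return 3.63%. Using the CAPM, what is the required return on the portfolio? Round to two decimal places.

β_Norwood = 0.02498 / 0.01631 = 1.5316
β_Dray = 0.00949 / 0.01631 = 0.5819
β_Kestrel = 0.00870 / 0.01631 = 0.5334
β_Calder = 0.01718 / 0.01631 = 1.0533
β_P = Σ w_i β_i = 0.36×1.5316 + 0.27×0.5819 + 0.22×0.5334 + 0.15×1.0533 = 0.9838
E(R_P) = R_f + β_P × MRP = 3.63% + 0.9838 × 3.00% = 6.58%

6.58%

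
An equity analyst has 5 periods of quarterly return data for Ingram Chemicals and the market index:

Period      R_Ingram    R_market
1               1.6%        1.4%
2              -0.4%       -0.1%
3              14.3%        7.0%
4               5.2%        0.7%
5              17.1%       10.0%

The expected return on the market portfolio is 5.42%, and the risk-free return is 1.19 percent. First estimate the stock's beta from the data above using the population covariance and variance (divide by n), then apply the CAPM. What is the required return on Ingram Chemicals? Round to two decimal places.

Mean R_i = (1.6 − 0.4 + 14.3 + 5.2 + 17.1) / 5 = 7.5600%
Mean R_m = (1.4 − 0.1 + 7.0 + 0.7 + 10.0) / 5 = 3.8000%
Σ(R_i − R̄_i)(R_m − R̄_m) = 133.3800  ⇒  Cov = 133.3800 / 5 = 26.6760
Σ(R_m − R̄_m)² = 79.2600  ⇒  Var(R_m) = 79.2600 / 5 = 15.8520
β = Cov / Var(R_m) = 26.6760 / 15.8520 = 1.6828
MRP = 5.42% − 1.19% = 4.23%
E(R) = R_f + β × MRP = 1.19% + 1.6828 × 4.23% = 8.31%

8.31%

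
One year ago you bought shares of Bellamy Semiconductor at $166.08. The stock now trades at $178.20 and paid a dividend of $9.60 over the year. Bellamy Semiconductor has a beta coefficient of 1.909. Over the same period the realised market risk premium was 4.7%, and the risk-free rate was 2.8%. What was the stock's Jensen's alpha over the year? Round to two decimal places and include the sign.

Realised HPR = (P1 + D1 − P0) / P0 = (178.20 + 9.60 − 166.08) / 166.08 = 21.72 / 166.08 = 13.0780%
CAPM required = R_f + β·MRP = 2.8% + 1.909 × 4.7% = 11.7723%
α = realised − required = 13.0780% − 11.7723% = +1.31%

+1.31%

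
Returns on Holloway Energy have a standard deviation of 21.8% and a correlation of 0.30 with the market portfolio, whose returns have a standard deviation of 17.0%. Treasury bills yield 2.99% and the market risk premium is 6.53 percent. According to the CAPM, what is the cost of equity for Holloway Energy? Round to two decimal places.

5.50%

β = ρ × σ_i / σ_m = 0.30 × 21.8% / 17.0% = 0.3847
E(R) = 2.99% + 0.3847 × 6.53% = 5.50%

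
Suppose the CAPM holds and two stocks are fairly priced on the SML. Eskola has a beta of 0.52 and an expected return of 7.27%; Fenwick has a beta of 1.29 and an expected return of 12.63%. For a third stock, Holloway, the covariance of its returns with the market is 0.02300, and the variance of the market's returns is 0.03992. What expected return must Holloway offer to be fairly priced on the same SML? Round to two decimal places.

7.66%

MRP = (12.63% − 7.27%) / (1.29 − 0.52) = 6.9610%
R_f = 7.27% − 0.52 × 6.9610% = 3.6503%
β_Holloway = Cov / Var(R_m) = 0.02300 / 0.03992 = 0.5762
E(R_Holloway) = R_f + β × MRP = 3.6503% + 0.5762 × 6.9610% = 7.66%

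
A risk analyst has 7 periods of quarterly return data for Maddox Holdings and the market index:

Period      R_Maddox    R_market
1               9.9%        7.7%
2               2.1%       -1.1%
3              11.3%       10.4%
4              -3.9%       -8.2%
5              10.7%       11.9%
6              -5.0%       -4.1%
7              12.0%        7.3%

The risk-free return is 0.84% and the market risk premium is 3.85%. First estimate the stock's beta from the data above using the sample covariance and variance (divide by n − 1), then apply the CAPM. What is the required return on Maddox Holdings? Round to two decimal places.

Mean R_i = (9.9 + 2.1 + 11.3 − 3.9 + 10.7 − 5.0 + 12.0) / 7 = 5.3000%
Mean R_m = (7.7 − 1.1 + 10.4 − 8.2 + 11.9 − 4.1 + 7.3) / 7 = 3.4143%
Σ(R_i − R̄_i)(R_m − R̄_m) = 332.1800  ⇒  Cov = 332.1800 / 6 = 55.3633
Σ(R_m − R̄_m)² = 366.0086  ⇒  Var(R_m) = 366.0086 / 6 = 61.0014
β = Cov / Var(R_m) = 55.3633 / 61.0014 = 0.9076
E(R) = R_f + β × MRP = 0.84% + 0.9076 × 3.85% = 4.33%

4.33%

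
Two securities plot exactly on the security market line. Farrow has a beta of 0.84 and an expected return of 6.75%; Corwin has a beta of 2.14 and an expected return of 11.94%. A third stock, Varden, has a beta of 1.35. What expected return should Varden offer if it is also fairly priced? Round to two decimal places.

MRP (SML slope) = (11.94% − 6.75%) / (2.14 − 0.84) = 5.19% / 1.30 = 3.9923%
R_f (intercept) = 6.75% − 0.84 × 3.9923% = 3.3965%
E(R_Varden) = R_f + β × MRP = 3.3965% + 1.35 × 3.9923% = 8.79%

8.79%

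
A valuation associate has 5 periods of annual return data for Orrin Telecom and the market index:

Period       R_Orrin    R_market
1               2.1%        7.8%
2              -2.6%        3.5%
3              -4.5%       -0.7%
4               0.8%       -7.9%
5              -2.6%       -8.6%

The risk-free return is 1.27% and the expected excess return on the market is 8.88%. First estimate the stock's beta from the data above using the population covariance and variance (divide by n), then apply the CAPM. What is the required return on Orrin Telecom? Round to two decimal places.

Mean R_i = (2.1 − 2.6 − 4.5 + 0.8 − 2.6) / 5 = -1.3600%
Mean R_m = (7.8 + 3.5 − 0.7 − 7.9 − 8.6) / 5 = -1.1800%
Σ(R_i − R̄_i)(R_m − R̄_m) = 18.4460  ⇒  Cov = 18.4460 / 5 = 3.6892
Σ(R_m − R̄_m)² = 202.9880  ⇒  Var(R_m) = 202.9880 / 5 = 40.5976
β = Cov / Var(R_m) = 3.6892 / 40.5976 = 0.0909
E(R) = R_f + β × MRP = 1.27% + 0.0909 × 8.88% = 2.08%

2.08%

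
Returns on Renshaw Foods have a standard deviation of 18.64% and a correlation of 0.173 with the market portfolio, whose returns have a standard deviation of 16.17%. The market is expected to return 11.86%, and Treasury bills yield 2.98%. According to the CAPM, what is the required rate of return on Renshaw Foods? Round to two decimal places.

β = ρ × σ_i / σ_m = 0.173 × 18.64% / 16.17% = 0.1994
MRP = 11.86% − 2.98% = 8.88%
E(R) = 2.98% + 0.1994 × 8.88% = 4.75%

4.75%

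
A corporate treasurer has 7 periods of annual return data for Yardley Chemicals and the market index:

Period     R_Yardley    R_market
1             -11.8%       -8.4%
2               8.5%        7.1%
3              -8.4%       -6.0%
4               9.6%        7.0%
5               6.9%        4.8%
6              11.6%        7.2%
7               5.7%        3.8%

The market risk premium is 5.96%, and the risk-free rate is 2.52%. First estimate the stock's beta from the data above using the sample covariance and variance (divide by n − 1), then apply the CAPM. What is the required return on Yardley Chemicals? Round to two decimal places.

Mean R_i = (-11.8 + 8.5 − 8.4 + 9.6 + 6.9 + 11.6 + 5.7) / 7 = 3.1571%
Mean R_m = (-8.4 + 7.1 − 6.0 + 7.0 + 4.8 + 7.2 + 3.8) / 7 = 2.2143%
Σ(R_i − R̄_i)(R_m − R̄_m) = 366.4343  ⇒  Cov = 366.4343 / 6 = 61.0724
Σ(R_m − R̄_m)² = 260.9686  ⇒  Var(R_m) = 260.9686 / 6 = 43.4948
β = Cov / Var(R_m) = 61.0724 / 43.4948 = 1.4041
E(R) = R_f + β × MRP = 2.52% + 1.4041 × 5.96% = 10.89%

10.89%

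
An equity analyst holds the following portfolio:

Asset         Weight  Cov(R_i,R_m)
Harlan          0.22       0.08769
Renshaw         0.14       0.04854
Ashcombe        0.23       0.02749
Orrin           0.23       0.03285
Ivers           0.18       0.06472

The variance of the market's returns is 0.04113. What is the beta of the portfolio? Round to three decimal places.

1.255

β_Harlan = 0.08769 / 0.04113 = 2.1320
β_Renshaw = 0.04854 / 0.04113 = 1.1802
β_Ashcombe = 0.02749 / 0.04113 = 0.6684
β_Orrin = 0.03285 / 0.04113 = 0.7987
β_Ivers = 0.06472 / 0.04113 = 1.5735
β_P = Σ w_i β_i = 0.22×2.1320 + 0.14×1.1802 + 0.23×0.6684 + 0.23×0.7987 + 0.18×1.5735 = 1.2549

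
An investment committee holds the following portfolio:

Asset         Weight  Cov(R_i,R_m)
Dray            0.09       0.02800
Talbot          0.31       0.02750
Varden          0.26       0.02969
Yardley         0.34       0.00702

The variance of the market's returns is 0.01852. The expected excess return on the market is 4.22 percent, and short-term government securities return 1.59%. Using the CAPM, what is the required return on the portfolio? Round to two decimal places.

6.41%

β_Dray = 0.02800 / 0.01852 = 1.5119
β_Talbot = 0.02750 / 0.01852 = 1.4849
β_Varden = 0.02969 / 0.01852 = 1.6031
β_Yardley = 0.00702 / 0.01852 = 0.3790
β_P = Σ w_i β_i = 0.09×1.5119 + 0.31×1.4849 + 0.26×1.6031 + 0.34×0.3790 = 1.1421
E(R_P) = R_f + β_P × MRP = 1.59% + 1.1421 × 4.22% = 6.41%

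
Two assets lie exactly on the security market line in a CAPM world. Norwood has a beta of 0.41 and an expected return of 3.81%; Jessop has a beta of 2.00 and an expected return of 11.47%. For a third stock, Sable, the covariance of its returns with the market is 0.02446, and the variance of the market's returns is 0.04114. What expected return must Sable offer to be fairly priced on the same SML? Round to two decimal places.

4.70%

MRP = (11.47% − 3.81%) / (2.00 − 0.41) = 4.8176%
R_f = 3.81% − 0.41 × 4.8176% = 1.8348%
β_Sable = Cov / Var(R_m) = 0.02446 / 0.04114 = 0.5946
E(R_Sable) = R_f + β × MRP = 1.8348% + 0.5946 × 4.8176% = 4.70%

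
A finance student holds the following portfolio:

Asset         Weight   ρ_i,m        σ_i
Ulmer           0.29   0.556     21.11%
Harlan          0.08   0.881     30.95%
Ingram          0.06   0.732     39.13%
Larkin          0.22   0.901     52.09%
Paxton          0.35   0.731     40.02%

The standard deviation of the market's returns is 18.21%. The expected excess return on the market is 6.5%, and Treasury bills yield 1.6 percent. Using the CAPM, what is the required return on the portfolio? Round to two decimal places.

β_Ulmer = 0.556 × 21.11% / 18.21% = 0.6445
β_Harlan = 0.881 × 30.95% / 18.21% = 1.4974
β_Ingram = 0.732 × 39.13% / 18.21% = 1.5729
β_Larkin = 0.901 × 52.09% / 18.21% = 2.5773
β_Paxton = 0.731 × 40.02% / 18.21% = 1.6065
β_P = Σ w_i β_i = 0.29×0.6445 + 0.08×1.4974 + 0.06×1.5729 + 0.22×2.5773 + 0.35×1.6065 = 1.5304
E(R_P) = R_f + β_P × MRP = 1.6% + 1.5304 × 6.5% = 11.55%

11.55%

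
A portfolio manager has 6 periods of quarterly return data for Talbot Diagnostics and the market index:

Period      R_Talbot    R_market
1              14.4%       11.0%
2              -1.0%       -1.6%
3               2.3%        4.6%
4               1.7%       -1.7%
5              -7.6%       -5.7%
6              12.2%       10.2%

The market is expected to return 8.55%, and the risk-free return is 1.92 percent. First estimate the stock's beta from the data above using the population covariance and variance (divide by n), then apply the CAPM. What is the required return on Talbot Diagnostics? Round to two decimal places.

9.58%

Mean R_i = (14.4 − 1.0 + 2.3 + 1.7 − 7.6 + 12.2) / 6 = 3.6667%
Mean R_m = (11.0 − 1.6 + 4.6 − 1.7 − 5.7 + 10.2) / 6 = 2.8000%
Σ(R_i − R̄_i)(R_m − R̄_m) = 273.8500  ⇒  Cov = 273.8500 / 6 = 45.6417
Σ(R_m − R̄_m)² = 237.1000  ⇒  Var(R_m) = 237.1000 / 6 = 39.5167
β = Cov / Var(R_m) = 45.6417 / 39.5167 = 1.1550
MRP = 8.55% − 1.92% = 6.63%
E(R) = R_f + β × MRP = 1.92% + 1.1550 × 6.63% = 9.58%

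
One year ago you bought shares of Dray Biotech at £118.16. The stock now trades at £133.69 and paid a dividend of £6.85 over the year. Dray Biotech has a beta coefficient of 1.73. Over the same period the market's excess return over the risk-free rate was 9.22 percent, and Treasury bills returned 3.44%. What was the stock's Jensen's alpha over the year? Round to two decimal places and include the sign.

-0.45%

Realised HPR = (P1 + D1 − P0) / P0 = (133.69 + 6.85 − 118.16) / 118.16 = 22.38 / 118.16 = 18.9404%
CAPM required = R_f + β·MRP = 3.44% + 1.73 × 9.22% = 19.3906%
α = realised − required = 18.9404% − 19.3906% = -0.45%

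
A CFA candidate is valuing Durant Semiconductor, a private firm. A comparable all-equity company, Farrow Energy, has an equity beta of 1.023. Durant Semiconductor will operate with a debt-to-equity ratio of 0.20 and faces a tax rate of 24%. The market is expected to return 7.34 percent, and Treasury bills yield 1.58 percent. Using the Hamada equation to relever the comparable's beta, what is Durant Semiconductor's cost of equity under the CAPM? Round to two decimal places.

8.37%

β_L = β_U × [1 + (1 − t)(D/E)] = 1.023 × [1 + (1 − 0.24) × 0.20]
    = 1.023 × [1 + 0.76 × 0.20] = 1.023 × 1.1520 = 1.1785
MRP = 7.34% − 1.58% = 5.76%
E(R) = R_f + β_L × MRP = 1.58% + 1.1785 × 5.76% = 8.37%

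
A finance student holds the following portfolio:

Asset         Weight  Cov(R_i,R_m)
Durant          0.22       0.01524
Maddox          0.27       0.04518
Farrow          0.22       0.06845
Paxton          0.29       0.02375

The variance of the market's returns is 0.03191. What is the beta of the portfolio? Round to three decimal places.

β_Durant = 0.01524 / 0.03191 = 0.4776
β_Maddox = 0.04518 / 0.03191 = 1.4159
β_Farrow = 0.06845 / 0.03191 = 2.1451
β_Paxton = 0.02375 / 0.03191 = 0.7443
β_P = Σ w_i β_i = 0.22×0.4776 + 0.27×1.4159 + 0.22×2.1451 + 0.29×0.7443 = 1.1751

1.175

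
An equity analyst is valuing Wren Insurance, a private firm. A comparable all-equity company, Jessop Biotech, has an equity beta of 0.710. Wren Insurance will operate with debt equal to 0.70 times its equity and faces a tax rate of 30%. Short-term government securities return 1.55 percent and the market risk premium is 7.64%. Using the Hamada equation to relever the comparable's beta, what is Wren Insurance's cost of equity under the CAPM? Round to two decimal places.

9.63%

β_L = β_U × [1 + (1 − t)(D/E)] = 0.710 × [1 + (1 − 0.30) × 0.70]
    = 0.710 × [1 + 0.70 × 0.70] = 0.710 × 1.4900 = 1.0579
E(R) = R_f + β_L × MRP = 1.55% + 1.0579 × 7.64% = 9.63%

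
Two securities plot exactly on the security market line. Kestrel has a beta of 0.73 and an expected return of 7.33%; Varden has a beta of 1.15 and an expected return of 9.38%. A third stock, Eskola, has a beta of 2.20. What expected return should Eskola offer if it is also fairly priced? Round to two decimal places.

14.51%

MRP (SML slope) = (9.38% − 7.33%) / (1.15 − 0.73) = 2.05% / 0.42 = 4.8810%
R_f (intercept) = 7.33% − 0.73 × 4.8810% = 3.7669%
E(R_Eskola) = R_f + β × MRP = 3.7669% + 2.20 × 4.8810% = 14.51%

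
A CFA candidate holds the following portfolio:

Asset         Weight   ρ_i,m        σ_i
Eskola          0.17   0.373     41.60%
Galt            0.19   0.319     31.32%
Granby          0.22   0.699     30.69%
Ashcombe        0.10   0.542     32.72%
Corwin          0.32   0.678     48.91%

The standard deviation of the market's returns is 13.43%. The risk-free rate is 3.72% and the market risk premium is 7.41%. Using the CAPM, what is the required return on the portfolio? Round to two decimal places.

15.66%

β_Eskola = 0.373 × 41.60% / 13.43% = 1.1554
β_Galt = 0.319 × 31.32% / 13.43% = 0.7439
β_Granby = 0.699 × 30.69% / 13.43% = 1.5973
β_Ashcombe = 0.542 × 32.72% / 13.43% = 1.3205
β_Corwin = 0.678 × 48.91% / 13.43% = 2.4692
β_P = Σ w_i β_i = 0.17×1.1554 + 0.19×0.7439 + 0.22×1.5973 + 0.10×1.3205 + 0.32×2.4692 = 1.6114
E(R_P) = R_f + β_P × MRP = 3.72% + 1.6114 × 7.41% = 15.66%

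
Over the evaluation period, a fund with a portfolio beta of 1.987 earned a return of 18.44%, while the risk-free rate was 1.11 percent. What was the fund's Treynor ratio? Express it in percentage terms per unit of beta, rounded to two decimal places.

8.72%

Treynor = (R_P − R_f) / β_P = (18.44% − 1.11%) / 1.9870 = 17.33% / 1.9870 = 8.72%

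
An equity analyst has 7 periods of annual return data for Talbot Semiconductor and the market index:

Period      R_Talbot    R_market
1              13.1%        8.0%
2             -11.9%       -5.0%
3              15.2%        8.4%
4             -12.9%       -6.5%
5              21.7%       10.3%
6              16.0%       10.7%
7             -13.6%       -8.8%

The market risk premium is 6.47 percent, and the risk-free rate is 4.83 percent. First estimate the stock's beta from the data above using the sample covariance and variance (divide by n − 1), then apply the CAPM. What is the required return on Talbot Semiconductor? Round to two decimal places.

16.45%

Mean R_i = (13.1 − 11.9 + 15.2 − 12.9 + 21.7 + 16.0 − 13.6) / 7 = 3.9429%
Mean R_m = (8.0 − 5.0 + 8.4 − 6.5 + 10.3 + 10.7 − 8.8) / 7 = 2.4429%
Σ(R_i − R̄_i)(R_m − R̄_m) = 822.7971  ⇒  Cov = 822.7971 / 6 = 137.1329
Σ(R_m − R̄_m)² = 458.0571  ⇒  Var(R_m) = 458.0571 / 6 = 76.3429
β = Cov / Var(R_m) = 137.1329 / 76.3429 = 1.7963
E(R) = R_f + β × MRP = 4.83% + 1.7963 × 6.47% = 16.45%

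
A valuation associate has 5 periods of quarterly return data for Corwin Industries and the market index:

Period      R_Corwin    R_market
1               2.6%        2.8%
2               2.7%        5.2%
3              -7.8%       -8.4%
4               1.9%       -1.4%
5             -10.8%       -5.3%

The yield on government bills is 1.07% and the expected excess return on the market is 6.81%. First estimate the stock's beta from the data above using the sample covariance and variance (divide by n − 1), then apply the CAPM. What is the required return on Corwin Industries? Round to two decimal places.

Mean R_i = (2.6 + 2.7 − 7.8 + 1.9 − 10.8) / 5 = -2.2800%
Mean R_m = (2.8 + 5.2 − 8.4 − 1.4 − 5.3) / 5 = -1.4200%
Σ(R_i − R̄_i)(R_m − R̄_m) = 125.2320  ⇒  Cov = 125.2320 / 4 = 31.3080
Σ(R_m − R̄_m)² = 125.4080  ⇒  Var(R_m) = 125.4080 / 4 = 31.3520
β = Cov / Var(R_m) = 31.3080 / 31.3520 = 0.9986
E(R) = R_f + β × MRP = 1.07% + 0.9986 × 6.81% = 7.87%

7.87%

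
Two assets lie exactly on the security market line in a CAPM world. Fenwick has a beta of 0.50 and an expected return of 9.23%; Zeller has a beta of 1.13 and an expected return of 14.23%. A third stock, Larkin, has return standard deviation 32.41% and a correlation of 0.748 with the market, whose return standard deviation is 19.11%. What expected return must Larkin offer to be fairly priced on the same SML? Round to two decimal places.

15.33%

MRP = (14.23% − 9.23%) / (1.13 − 0.50) = 7.9365%
R_f = 9.23% − 0.50 × 7.9365% = 5.2618%
β_Larkin = ρ·σ_i/σ_m = 0.748 × 32.41 / 19.11 = 1.2686
E(R_Larkin) = R_f + β × MRP = 5.2618% + 1.2686 × 7.9365% = 15.33%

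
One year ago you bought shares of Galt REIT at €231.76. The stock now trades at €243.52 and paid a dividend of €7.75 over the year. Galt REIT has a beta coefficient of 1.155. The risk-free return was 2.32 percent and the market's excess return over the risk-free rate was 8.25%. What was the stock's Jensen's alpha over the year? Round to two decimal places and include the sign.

-3.43%

Realised HPR = (P1 + D1 − P0) / P0 = (243.52 + 7.75 − 231.76) / 231.76 = 19.51 / 231.76 = 8.4182%
CAPM required = R_f + β·MRP = 2.32% + 1.155 × 8.25% = 11.84875%
α = realised − required = 8.4182% − 11.84875% = -3.43%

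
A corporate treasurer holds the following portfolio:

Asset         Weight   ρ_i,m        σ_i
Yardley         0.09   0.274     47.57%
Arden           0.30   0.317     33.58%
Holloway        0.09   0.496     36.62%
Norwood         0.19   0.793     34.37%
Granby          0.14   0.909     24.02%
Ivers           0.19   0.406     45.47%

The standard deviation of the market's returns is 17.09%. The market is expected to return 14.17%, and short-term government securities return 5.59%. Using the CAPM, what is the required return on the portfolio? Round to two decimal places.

14.50%

β_Yardley = 0.274 × 47.57% / 17.09% = 0.7627
β_Arden = 0.317 × 33.58% / 17.09% = 0.6229
β_Holloway = 0.496 × 36.62% / 17.09% = 1.0628
β_Norwood = 0.793 × 34.37% / 17.09% = 1.5948
β_Granby = 0.909 × 24.02% / 17.09% = 1.2776
β_Ivers = 0.406 × 45.47% / 17.09% = 1.0802
β_P = Σ w_i β_i = 0.09×0.7627 + 0.30×0.6229 + 0.09×1.0628 + 0.19×1.5948 + 0.14×1.2776 + 0.19×1.0802 = 1.0383
MRP = 14.17% − 5.59% = 8.58%
E(R_P) = R_f + β_P × MRP = 5.59% + 1.0383 × 8.58% = 14.50%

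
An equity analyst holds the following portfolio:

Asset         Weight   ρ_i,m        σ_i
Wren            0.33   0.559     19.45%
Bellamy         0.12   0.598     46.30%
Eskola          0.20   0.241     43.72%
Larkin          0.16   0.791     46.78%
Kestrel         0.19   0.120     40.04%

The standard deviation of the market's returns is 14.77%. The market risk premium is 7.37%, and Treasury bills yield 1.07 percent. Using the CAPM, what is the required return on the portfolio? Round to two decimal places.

β_Wren = 0.559 × 19.45% / 14.77% = 0.7361
β_Bellamy = 0.598 × 46.30% / 14.77% = 1.8746
β_Eskola = 0.241 × 43.72% / 14.77% = 0.7134
β_Larkin = 0.791 × 46.78% / 14.77% = 2.5053
β_Kestrel = 0.120 × 40.04% / 14.77% = 0.3253
β_P = Σ w_i β_i = 0.33×0.7361 + 0.12×1.8746 + 0.20×0.7134 + 0.16×2.5053 + 0.19×0.3253 = 1.0732
E(R_P) = R_f + β_P × MRP = 1.07% + 1.0732 × 7.37% = 8.98%

8.98%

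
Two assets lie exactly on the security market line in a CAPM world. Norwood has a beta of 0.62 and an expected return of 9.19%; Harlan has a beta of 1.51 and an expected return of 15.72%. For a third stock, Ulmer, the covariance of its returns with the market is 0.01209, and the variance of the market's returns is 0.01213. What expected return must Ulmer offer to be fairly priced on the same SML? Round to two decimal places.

11.95%

MRP = (15.72% − 9.19%) / (1.51 − 0.62) = 7.3371%
R_f = 9.19% − 0.62 × 7.3371% = 4.6410%
β_Ulmer = Cov / Var(R_m) = 0.01209 / 0.01213 = 0.9967
E(R_Ulmer) = R_f + β × MRP = 4.6410% + 0.9967 × 7.3371% = 11.95%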